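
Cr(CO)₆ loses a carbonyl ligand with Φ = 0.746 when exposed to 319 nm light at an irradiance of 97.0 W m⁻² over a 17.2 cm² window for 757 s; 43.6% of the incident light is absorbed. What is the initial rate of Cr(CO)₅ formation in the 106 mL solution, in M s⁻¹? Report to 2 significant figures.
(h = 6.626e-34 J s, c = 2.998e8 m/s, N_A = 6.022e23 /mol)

1.4e-6 M s⁻¹

Photon energy at 319 nm: hc/λ = (6.626e-34)(2.998e8)/(319e-9) = 6.227e-19 J.
Energy delivered: (97.0 W m⁻²)(17.2e-4 m²)(757 s) = 126.3 J.
Photons incident: 126.3 / 6.227e-19 = 2.028e20, i.e. 2.028e20/6.022e23 = 3.368e-4 mol.
Photons absorbed: 0.436 × 3.368e-4 = 1.468e-4 mol.
Product formed: 0.746 × 1.468e-4 = 1.095e-4 mol.
Rate: 1.095e-4 mol / (757 s × 0.106 L) = 1.4e-6 M s⁻¹.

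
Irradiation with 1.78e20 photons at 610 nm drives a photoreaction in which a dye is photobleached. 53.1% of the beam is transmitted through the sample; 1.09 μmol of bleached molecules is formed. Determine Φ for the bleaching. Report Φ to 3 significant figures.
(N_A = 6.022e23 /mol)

Product: 1.09 μmol = 1.09e-6 mol.
Moles of photons: 1.78e20 / 6.022e23 = 2.956e-4 mol.
Fraction absorbed: 1 − 53.1/100 = 0.4690.
Photons absorbed: 0.4690 × 2.956e-4 = 1.386e-4 mol.
Φ = 1.09e-6 mol / 1.386e-4 mol photons = 0.00786.

Φ = 0.00786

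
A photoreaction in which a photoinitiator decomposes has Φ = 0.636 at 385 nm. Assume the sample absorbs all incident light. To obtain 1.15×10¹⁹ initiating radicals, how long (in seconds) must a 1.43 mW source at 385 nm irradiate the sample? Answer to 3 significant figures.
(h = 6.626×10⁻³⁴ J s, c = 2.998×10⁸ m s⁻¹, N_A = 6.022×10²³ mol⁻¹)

Product: 1.15×10¹⁹ / 6.022×10²³ = 1.910×10⁻⁵ mol.
Photons that must be absorbed: 1.910×10⁻⁵ / 0.636 = 3.003×10⁻⁵ mol.
Photon energy: hc/λ = 5.160×10⁻¹⁹ J; per mole, 3.107×10⁵ J mol⁻¹.
Energy required: 3.003×10⁻⁵ × 3.107×10⁵ = 9.330 J.
Time: 9.330 J / 0.00143 W = 6520 s.

t ≈ 6520 s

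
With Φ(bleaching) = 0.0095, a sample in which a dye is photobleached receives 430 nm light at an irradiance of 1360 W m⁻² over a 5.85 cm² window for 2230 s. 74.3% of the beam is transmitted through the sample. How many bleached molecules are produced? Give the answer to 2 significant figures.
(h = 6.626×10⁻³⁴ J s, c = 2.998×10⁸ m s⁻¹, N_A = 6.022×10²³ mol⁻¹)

9.4×10¹⁸ bleached molecules

Photon energy at 430 nm: hc/λ = (6.626×10⁻³⁴)(2.998×10⁸)/(430×10⁻⁹) = 4.620×10⁻¹⁹ J.
Energy delivered: (1360 W m⁻²)(5.85×10⁻⁴ m²)(2230 s) = 1774 J.
Photons incident: 1774 / 4.620×10⁻¹⁹ = 3.840×10²¹, i.e. 3.840×10²¹/6.022×10²³ = 0.006377 mol.
Fraction absorbed: 1 − 74.3/100 = 0.2570.
Photons absorbed: 0.2570 × 0.006377 = 0.001639 mol.
Product: Φ × n_abs = 0.0095 × 0.001639 = 1.557×10⁻⁵ mol.
As a count: 1.557×10⁻⁵ × 6.022×10²³ = 9.4×10¹⁸.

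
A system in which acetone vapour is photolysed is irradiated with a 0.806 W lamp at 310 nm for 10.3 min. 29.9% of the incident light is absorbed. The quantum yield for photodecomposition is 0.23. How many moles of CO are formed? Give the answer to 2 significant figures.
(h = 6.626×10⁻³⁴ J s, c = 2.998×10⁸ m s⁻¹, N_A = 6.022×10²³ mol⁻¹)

Photon energy at 310 nm: hc/λ = (6.626×10⁻³⁴)(2.998×10⁸)/(310×10⁻⁹) = 6.408×10⁻¹⁹ J.
Energy delivered: (0.806 W)(618 s) = 498.1 J.
Photons incident: 498.1 / 6.408×10⁻¹⁹ = 7.773×10²⁰, i.e. 7.773×10²⁰/6.022×10²³ = 0.001291 mol.
Photons absorbed: 0.299 × 0.001291 = 3.860×10⁻⁴ mol.
Product: Φ × n_abs = 0.23 × 3.860×10⁻⁴ = 8.878×10⁻⁵ mol.

8.9×10⁻⁵ mol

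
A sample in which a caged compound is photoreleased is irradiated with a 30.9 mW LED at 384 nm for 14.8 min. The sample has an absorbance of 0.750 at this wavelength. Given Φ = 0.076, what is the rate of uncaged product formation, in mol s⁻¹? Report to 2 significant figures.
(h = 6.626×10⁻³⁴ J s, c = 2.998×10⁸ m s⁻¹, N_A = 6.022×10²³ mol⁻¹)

Photon energy at 384 nm: hc/λ = (6.626×10⁻³⁴)(2.998×10⁸)/(384×10⁻⁹) = 5.173×10⁻¹⁹ J.
Energy delivered: (30.9 mW)(888 s) = 27.44 J.
Photons incident: 27.44 / 5.173×10⁻¹⁹ = 5.304×10¹⁹, i.e. 5.304×10¹⁹/6.022×10²³ = 8.808×10⁻⁵ mol.
Fraction absorbed: 1 − 10^(−0.750) = 0.8222.
Photons absorbed: 0.8222 × 8.808×10⁻⁵ = 7.242×10⁻⁵ mol.
Product formed: 0.076 × 7.242×10⁻⁵ = 5.504×10⁻⁶ mol.
Rate: 5.504×10⁻⁶ / 888 s = 6.2×10⁻⁹ mol s⁻¹.

6.2×10⁻⁹ mol s⁻¹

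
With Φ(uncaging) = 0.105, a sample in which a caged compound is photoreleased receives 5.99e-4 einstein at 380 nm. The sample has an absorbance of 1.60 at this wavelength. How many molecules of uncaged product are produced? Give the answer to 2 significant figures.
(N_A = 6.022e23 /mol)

Fraction absorbed: 1 − 10^(−1.60) = 0.9749.
Photons absorbed: 0.9749 × 5.99e-4 = 5.840e-4 mol.
Product: Φ × n_abs = 0.105 × 5.840e-4 = 6.132e-5 mol.
As a count: 6.132e-5 × 6.022e23 = 3.7e19.

3.7e19 molecules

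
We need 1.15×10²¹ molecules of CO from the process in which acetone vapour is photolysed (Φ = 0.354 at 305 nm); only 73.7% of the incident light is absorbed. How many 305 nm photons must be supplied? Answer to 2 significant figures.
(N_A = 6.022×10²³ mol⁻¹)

Product: 1.15×10²¹ / 6.022×10²³ = 0.001910 mol.
Photons that must be absorbed: 0.001910 / 0.354 = 0.005395 mol.
Incident photons needed: 0.005395 / 0.737 = 0.007320 mol.
Photon count: 0.007320 × 6.022×10²³ = 4.4×10²¹.

4.4×10²¹ photons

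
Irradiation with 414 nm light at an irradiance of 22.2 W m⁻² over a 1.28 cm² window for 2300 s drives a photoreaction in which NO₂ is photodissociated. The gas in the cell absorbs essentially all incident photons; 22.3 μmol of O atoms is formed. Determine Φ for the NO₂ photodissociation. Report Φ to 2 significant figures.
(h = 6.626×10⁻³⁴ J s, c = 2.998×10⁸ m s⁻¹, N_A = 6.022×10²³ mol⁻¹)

Φ = 0.99

Product: 22.3 μmol = 2.23×10⁻⁵ mol.
Photon energy at 414 nm: hc/λ = (6.626×10⁻³⁴)(2.998×10⁸)/(414×10⁻⁹) = 4.798×10⁻¹⁹ J.
Energy delivered: (22.2 W m⁻²)(1.28×10⁻⁴ m²)(2300 s) = 6.536 J.
Photons incident: 6.536 / 4.798×10⁻¹⁹ = 1.362×10¹⁹, i.e. 1.362×10¹⁹/6.022×10²³ = 2.262×10⁻⁵ mol.
Φ = 2.23×10⁻⁵ mol / 2.262×10⁻⁵ mol photons = 0.99.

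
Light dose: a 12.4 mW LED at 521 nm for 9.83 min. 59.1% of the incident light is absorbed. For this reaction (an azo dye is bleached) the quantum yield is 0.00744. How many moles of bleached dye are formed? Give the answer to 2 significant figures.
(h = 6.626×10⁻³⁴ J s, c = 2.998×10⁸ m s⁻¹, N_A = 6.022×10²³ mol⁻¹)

1.4×10⁻⁷ mol

Photon energy at 521 nm: hc/λ = (6.626×10⁻³⁴)(2.998×10⁸)/(521×10⁻⁹) = 3.813×10⁻¹⁹ J.
Energy delivered: (12.4 mW)(589.8 s) = 7.314 J.
Photons incident: 7.314 / 3.813×10⁻¹⁹ = 1.918×10¹⁹, i.e. 1.918×10¹⁹/6.022×10²³ = 3.185×10⁻⁵ mol.
Photons absorbed: 0.591 × 3.185×10⁻⁵ = 1.882×10⁻⁵ mol.
Product: Φ × n_abs = 0.00744 × 1.882×10⁻⁵ = 1.400×10⁻⁷ mol.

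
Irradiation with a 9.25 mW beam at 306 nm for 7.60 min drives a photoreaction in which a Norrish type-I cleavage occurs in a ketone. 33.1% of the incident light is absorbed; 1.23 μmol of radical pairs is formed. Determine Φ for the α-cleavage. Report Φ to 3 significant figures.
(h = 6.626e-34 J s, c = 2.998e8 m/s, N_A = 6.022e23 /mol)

Φ = 0.344

Product: 1.23 μmol = 1.23e-6 mol.
Photon energy at 306 nm: hc/λ = (6.626e-34)(2.998e8)/(306e-9) = 6.492e-19 J.
Energy delivered: (9.25 mW)(456 s) = 4.218 J.
Photons incident: 4.218 / 6.492e-19 = 6.497e18, i.e. 6.497e18/6.022e23 = 1.079e-5 mol.
Photons absorbed: 0.331 × 1.079e-5 = 3.571e-6 mol.
Φ = 1.23e-6 mol / 3.571e-6 mol photons = 0.344.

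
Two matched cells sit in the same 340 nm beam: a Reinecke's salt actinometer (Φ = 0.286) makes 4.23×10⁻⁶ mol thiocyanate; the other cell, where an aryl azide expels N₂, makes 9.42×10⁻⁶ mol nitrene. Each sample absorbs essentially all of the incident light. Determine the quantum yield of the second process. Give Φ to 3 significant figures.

Φ = 0.637

Photons absorbed by the actinometer: 4.23×10⁻⁶ / 0.286 = 1.479×10⁻⁵ mol.
Φ(unknown) = 9.42×10⁻⁶ / 1.479×10⁻⁵ = 0.637.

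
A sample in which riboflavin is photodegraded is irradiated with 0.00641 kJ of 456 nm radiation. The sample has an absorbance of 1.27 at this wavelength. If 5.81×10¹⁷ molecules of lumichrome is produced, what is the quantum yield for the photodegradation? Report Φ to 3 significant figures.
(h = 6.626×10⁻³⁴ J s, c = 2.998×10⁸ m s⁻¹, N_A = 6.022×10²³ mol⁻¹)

Φ = 0.0417

Product: 5.81×10¹⁷ / 6.022×10²³ = 9.648×10⁻⁷ mol.
Photon energy at 456 nm: hc/λ = (6.626×10⁻³⁴)(2.998×10⁸)/(456×10⁻⁹) = 4.356×10⁻¹⁹ J.
Incident energy: 0.00641 kJ = 6.41 J.
Photons incident: 6.41 / 4.356×10⁻¹⁹ = 1.472×10¹⁹, i.e. 1.472×10¹⁹/6.022×10²³ = 2.444×10⁻⁵ mol.
Fraction absorbed: 1 − 10^(−1.27) = 0.9463.
Photons absorbed: 0.9463 × 2.444×10⁻⁵ = 2.313×10⁻⁵ mol.
Φ = 9.648×10⁻⁷ mol / 2.313×10⁻⁵ mol photons = 0.0417.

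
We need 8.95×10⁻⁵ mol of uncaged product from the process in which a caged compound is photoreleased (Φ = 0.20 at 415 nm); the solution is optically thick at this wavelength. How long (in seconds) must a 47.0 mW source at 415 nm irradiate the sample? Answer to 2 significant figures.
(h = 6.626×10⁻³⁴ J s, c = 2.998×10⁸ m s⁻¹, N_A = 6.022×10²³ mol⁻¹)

t ≈ 2700 s

Photons that must be absorbed: 8.95×10⁻⁵ / 0.20 = 4.475×10⁻⁴ mol.
Photon energy: hc/λ = 4.787×10⁻¹⁹ J; per mole, 2.883×10⁵ J mol⁻¹.
Energy required: 4.475×10⁻⁴ × 2.883×10⁵ = 129.0 J.
Time: 129.0 J / 0.047 W = 2700 s.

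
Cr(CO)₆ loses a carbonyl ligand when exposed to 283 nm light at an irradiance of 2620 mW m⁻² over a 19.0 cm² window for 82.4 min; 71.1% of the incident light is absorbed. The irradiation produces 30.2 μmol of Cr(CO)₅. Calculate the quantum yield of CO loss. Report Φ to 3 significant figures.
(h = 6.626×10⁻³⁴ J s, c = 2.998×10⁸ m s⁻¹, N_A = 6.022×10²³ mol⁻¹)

Product: 30.2 μmol = 3.02×10⁻⁵ mol.
Photon energy at 283 nm: hc/λ = (6.626×10⁻³⁴)(2.998×10⁸)/(283×10⁻⁹) = 7.019×10⁻¹⁹ J.
Energy delivered: (2620 mW m⁻²)(19.0×10⁻⁴ m²)(4944 s) = 24.61 J.
Photons incident: 24.61 / 7.019×10⁻¹⁹ = 3.506×10¹⁹, i.e. 3.506×10¹⁹/6.022×10²³ = 5.822×10⁻⁵ mol.
Photons absorbed: 0.711 × 5.822×10⁻⁵ = 4.139×10⁻⁵ mol.
Φ = 3.02×10⁻⁵ mol / 4.139×10⁻⁵ mol photons = 0.730.

Φ = 0.730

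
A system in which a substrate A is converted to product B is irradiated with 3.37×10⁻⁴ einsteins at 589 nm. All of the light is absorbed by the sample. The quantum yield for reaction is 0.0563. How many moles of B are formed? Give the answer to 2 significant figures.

Product: Φ × n_abs = 0.0563 × 3.37×10⁻⁴ = 1.897×10⁻⁵ mol.

1.9×10⁻⁵ mol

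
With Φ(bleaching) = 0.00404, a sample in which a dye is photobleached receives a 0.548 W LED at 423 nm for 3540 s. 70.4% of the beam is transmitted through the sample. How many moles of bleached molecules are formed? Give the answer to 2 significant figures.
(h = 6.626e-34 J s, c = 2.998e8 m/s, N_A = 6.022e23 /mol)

Photon energy at 423 nm: hc/λ = (6.626e-34)(2.998e8)/(423e-9) = 4.696e-19 J.
Energy delivered: (0.548 W)(3540 s) = 1940 J.
Photons incident: 1940 / 4.696e-19 = 4.131e21, i.e. 4.131e21/6.022e23 = 0.006860 mol.
Fraction absorbed: 1 − 70.4/100 = 0.2960.
Photons absorbed: 0.2960 × 0.006860 = 0.002031 mol.
Product: Φ × n_abs = 0.00404 × 0.002031 = 8.205e-6 mol.

8.2e-6 mol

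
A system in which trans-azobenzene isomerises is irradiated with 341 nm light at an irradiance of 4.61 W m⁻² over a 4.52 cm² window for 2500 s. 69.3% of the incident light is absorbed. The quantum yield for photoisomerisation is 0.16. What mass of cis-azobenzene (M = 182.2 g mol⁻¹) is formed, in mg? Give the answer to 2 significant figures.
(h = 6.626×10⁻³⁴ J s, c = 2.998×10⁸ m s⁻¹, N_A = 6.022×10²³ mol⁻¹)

0.30 mg

Photon energy at 341 nm: hc/λ = (6.626×10⁻³⁴)(2.998×10⁸)/(341×10⁻⁹) = 5.825×10⁻¹⁹ J.
Energy delivered: (4.61 W m⁻²)(4.52×10⁻⁴ m²)(2500 s) = 5.209 J.
Photons incident: 5.209 / 5.825×10⁻¹⁹ = 8.942×10¹⁸, i.e. 8.942×10¹⁸/6.022×10²³ = 1.485×10⁻⁵ mol.
Photons absorbed: 0.693 × 1.485×10⁻⁵ = 1.029×10⁻⁵ mol.
Product: Φ × n_abs = 0.16 × 1.029×10⁻⁵ = 1.646×10⁻⁶ mol.
Mass: 1.646×10⁻⁶ × 182.2 = 2.999×10⁻⁴ g = 0.30 mg.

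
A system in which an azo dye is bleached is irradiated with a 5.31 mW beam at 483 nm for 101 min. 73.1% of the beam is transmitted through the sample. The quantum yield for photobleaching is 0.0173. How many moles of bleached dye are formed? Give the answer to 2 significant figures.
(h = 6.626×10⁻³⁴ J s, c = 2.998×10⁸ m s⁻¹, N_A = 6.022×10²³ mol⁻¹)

6.0×10⁻⁷ mol

Photon energy at 483 nm: hc/λ = (6.626×10⁻³⁴)(2.998×10⁸)/(483×10⁻⁹) = 4.113×10⁻¹⁹ J.
Energy delivered: (5.31 mW)(6060 s) = 32.18 J.
Photons incident: 32.18 / 4.113×10⁻¹⁹ = 7.824×10¹⁹, i.e. 7.824×10¹⁹/6.022×10²³ = 1.299×10⁻⁴ mol.
Fraction absorbed: 1 − 73.1/100 = 0.2690.
Photons absorbed: 0.2690 × 1.299×10⁻⁴ = 3.494×10⁻⁵ mol.
Product: Φ × n_abs = 0.0173 × 3.494×10⁻⁵ = 6.045×10⁻⁷ mol.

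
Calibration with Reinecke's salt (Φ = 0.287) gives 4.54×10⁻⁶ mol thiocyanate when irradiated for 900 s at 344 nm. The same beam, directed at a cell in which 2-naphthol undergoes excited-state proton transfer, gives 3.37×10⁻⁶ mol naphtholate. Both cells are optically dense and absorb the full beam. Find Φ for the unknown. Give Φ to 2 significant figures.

Photons absorbed by the actinometer: 4.54×10⁻⁶ / 0.287 = 1.582×10⁻⁵ mol.
Φ(unknown) = 3.37×10⁻⁶ / 1.582×10⁻⁵ = 0.21.

Φ = 0.21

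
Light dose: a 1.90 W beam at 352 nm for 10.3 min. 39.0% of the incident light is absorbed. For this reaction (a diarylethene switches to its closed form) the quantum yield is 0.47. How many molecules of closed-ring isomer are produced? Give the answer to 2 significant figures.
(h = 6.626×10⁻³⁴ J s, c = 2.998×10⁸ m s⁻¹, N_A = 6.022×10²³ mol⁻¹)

3.8×10²⁰ molecules

Photon energy at 352 nm: hc/λ = (6.626×10⁻³⁴)(2.998×10⁸)/(352×10⁻⁹) = 5.643×10⁻¹⁹ J.
Energy delivered: (1.90 W)(618 s) = 1174 J.
Photons incident: 1174 / 5.643×10⁻¹⁹ = 2.080×10²¹, i.e. 2.080×10²¹/6.022×10²³ = 0.003454 mol.
Photons absorbed: 0.390 × 0.003454 = 0.001347 mol.
Product: Φ × n_abs = 0.47 × 0.001347 = 6.331×10⁻⁴ mol.
As a count: 6.331×10⁻⁴ × 6.022×10²³ = 3.8×10²⁰.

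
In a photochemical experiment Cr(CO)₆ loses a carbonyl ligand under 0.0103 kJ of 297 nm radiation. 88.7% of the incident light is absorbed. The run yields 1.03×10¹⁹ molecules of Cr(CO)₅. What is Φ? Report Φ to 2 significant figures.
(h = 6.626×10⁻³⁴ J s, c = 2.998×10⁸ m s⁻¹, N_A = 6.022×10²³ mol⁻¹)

Product: 1.03×10¹⁹ / 6.022×10²³ = 1.710×10⁻⁵ mol.
Photon energy at 297 nm: hc/λ = (6.626×10⁻³⁴)(2.998×10⁸)/(297×10⁻⁹) = 6.688×10⁻¹⁹ J.
Incident energy: 0.0103 kJ = 10.3 J.
Photons incident: 10.3 / 6.688×10⁻¹⁹ = 1.540×10¹⁹, i.e. 1.540×10¹⁹/6.022×10²³ = 2.557×10⁻⁵ mol.
Photons absorbed: 0.887 × 2.557×10⁻⁵ = 2.268×10⁻⁵ mol.
Φ = 1.710×10⁻⁵ mol / 2.268×10⁻⁵ mol photons = 0.75.

Φ = 0.75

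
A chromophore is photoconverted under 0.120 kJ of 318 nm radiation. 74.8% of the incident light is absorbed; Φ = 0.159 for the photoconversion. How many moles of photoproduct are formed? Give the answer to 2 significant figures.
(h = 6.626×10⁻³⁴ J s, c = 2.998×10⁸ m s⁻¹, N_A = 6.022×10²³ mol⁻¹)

3.8×10⁻⁵ mol

Photon energy at 318 nm: hc/λ = (6.626×10⁻³⁴)(2.998×10⁸)/(318×10⁻⁹) = 6.247×10⁻¹⁹ J.
Incident energy: 0.120 kJ = 120 J.
Photons incident: 120 / 6.247×10⁻¹⁹ = 1.921×10²⁰, i.e. 1.921×10²⁰/6.022×10²³ = 3.190×10⁻⁴ mol.
Photons absorbed: 0.748 × 3.190×10⁻⁴ = 2.386×10⁻⁴ mol.
Product: Φ × n_abs = 0.159 × 2.386×10⁻⁴ = 3.794×10⁻⁵ mol.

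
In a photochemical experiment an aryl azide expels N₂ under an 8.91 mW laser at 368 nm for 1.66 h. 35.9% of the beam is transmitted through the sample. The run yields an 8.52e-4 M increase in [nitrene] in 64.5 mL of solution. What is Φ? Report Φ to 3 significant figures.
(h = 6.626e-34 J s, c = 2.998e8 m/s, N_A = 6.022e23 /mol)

Product: (8.52e-4 M)(0.0645 L) = 5.495e-5 mol.
Photon energy at 368 nm: hc/λ = (6.626e-34)(2.998e8)/(368e-9) = 5.398e-19 J.
Energy delivered: (8.91 mW)(5976 s) = 53.25 J.
Photons incident: 53.25 / 5.398e-19 = 9.865e19, i.e. 9.865e19/6.022e23 = 1.638e-4 mol.
Fraction absorbed: 1 − 35.9/100 = 0.6410.
Photons absorbed: 0.6410 × 1.638e-4 = 1.050e-4 mol.
Φ = 5.495e-5 mol / 1.050e-4 mol photons = 0.523.

Φ = 0.523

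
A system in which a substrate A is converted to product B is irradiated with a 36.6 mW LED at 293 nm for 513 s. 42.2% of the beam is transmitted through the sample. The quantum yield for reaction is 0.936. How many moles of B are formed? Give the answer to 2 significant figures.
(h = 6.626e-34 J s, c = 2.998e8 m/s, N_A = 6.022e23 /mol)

Photon energy at 293 nm: hc/λ = (6.626e-34)(2.998e8)/(293e-9) = 6.780e-19 J.
Energy delivered: (36.6 mW)(513 s) = 18.78 J.
Photons incident: 18.78 / 6.780e-19 = 2.770e19, i.e. 2.770e19/6.022e23 = 4.600e-5 mol.
Fraction absorbed: 1 − 42.2/100 = 0.5780.
Photons absorbed: 0.5780 × 4.600e-5 = 2.659e-5 mol.
Product: Φ × n_abs = 0.936 × 2.659e-5 = 2.489e-5 mol.

2.5e-5 mol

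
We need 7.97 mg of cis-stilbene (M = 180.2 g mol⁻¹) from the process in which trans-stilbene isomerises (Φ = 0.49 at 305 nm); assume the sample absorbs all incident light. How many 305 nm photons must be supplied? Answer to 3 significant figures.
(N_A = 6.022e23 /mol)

5.44e19 photons

Product: 7.97 mg / 180.2 g mol⁻¹ = 4.423e-5 mol.
Photons that must be absorbed: 4.423e-5 / 0.49 = 9.027e-5 mol.
Photon count: 9.027e-5 × 6.022e23 = 5.44e19.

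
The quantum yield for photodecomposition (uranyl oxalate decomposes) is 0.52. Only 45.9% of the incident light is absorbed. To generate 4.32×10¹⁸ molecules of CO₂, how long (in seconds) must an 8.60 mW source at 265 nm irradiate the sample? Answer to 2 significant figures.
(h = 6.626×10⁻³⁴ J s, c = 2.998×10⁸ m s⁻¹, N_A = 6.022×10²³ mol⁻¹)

Product: 4.32×10¹⁸ / 6.022×10²³ = 7.174×10⁻⁶ mol.
Photons that must be absorbed: 7.174×10⁻⁶ / 0.52 = 1.380×10⁻⁵ mol.
Incident photons needed: 1.380×10⁻⁵ / 0.459 = 3.007×10⁻⁵ mol.
Photon energy: hc/λ = 7.496×10⁻¹⁹ J; per mole, 4.514×10⁵ J mol⁻¹.
Energy required: 3.007×10⁻⁵ × 4.514×10⁵ = 13.57 J.
Time: 13.57 J / 0.0086 W = 1600 s.

t ≈ 1600 s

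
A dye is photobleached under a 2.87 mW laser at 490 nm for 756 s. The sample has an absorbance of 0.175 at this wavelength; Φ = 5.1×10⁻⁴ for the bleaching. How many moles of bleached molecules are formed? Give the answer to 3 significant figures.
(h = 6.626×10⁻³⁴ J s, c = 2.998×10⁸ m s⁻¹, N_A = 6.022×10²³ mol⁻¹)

1.50×10⁻⁹ mol

Photon energy at 490 nm: hc/λ = (6.626×10⁻³⁴)(2.998×10⁸)/(490×10⁻⁹) = 4.054×10⁻¹⁹ J.
Energy delivered: (2.87 mW)(756 s) = 2.170 J.
Photons incident: 2.170 / 4.054×10⁻¹⁹ = 5.353×10¹⁸, i.e. 5.353×10¹⁸/6.022×10²³ = 8.889×10⁻⁶ mol.
Fraction absorbed: 1 − 10^(−0.175) = 0.3317.
Photons absorbed: 0.3317 × 8.889×10⁻⁶ = 2.948×10⁻⁶ mol.
Product: Φ × n_abs = 5.1×10⁻⁴ × 2.948×10⁻⁶ = 1.503×10⁻⁹ mol.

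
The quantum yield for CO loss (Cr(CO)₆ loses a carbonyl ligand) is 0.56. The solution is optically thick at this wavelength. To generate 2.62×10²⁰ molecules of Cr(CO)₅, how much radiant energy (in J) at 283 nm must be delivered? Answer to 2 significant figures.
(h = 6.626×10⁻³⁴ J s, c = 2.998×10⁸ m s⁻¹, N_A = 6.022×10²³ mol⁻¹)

330 J

Product: 2.62×10²⁰ / 6.022×10²³ = 4.351×10⁻⁴ mol.
Photons that must be absorbed: 4.351×10⁻⁴ / 0.56 = 7.770×10⁻⁴ mol.
Photon energy: hc/λ = 7.019×10⁻¹⁹ J; per mole, 4.227×10⁵ J mol⁻¹.
Energy required: 7.770×10⁻⁴ × 4.227×10⁵ = 330 J.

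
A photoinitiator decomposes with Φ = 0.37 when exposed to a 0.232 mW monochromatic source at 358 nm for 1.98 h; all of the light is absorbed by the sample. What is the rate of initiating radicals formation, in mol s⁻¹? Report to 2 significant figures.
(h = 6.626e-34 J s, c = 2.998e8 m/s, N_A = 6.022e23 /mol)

Photon energy at 358 nm: hc/λ = (6.626e-34)(2.998e8)/(358e-9) = 5.549e-19 J.
Energy delivered: (0.232 mW)(7128 s) = 1.654 J.
Photons incident: 1.654 / 5.549e-19 = 2.981e18, i.e. 2.981e18/6.022e23 = 4.950e-6 mol.
Product formed: 0.37 × 4.950e-6 = 1.832e-6 mol.
Rate: 1.832e-6 / 7128 s = 2.6e-10 mol s⁻¹.

2.6e-10 mol s⁻¹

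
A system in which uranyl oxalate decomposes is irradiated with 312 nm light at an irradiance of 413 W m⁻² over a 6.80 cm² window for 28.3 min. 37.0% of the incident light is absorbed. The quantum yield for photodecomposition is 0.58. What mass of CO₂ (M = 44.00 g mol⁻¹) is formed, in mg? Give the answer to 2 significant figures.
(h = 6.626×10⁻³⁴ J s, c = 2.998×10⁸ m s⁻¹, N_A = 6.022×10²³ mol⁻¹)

12 mg

Photon energy at 312 nm: hc/λ = (6.626×10⁻³⁴)(2.998×10⁸)/(312×10⁻⁹) = 6.367×10⁻¹⁹ J.
Energy delivered: (413 W m⁻²)(6.80×10⁻⁴ m²)(1698 s) = 476.9 J.
Photons incident: 476.9 / 6.367×10⁻¹⁹ = 7.490×10²⁰, i.e. 7.490×10²⁰/6.022×10²³ = 0.001244 mol.
Photons absorbed: 0.370 × 0.001244 = 4.603×10⁻⁴ mol.
Product: Φ × n_abs = 0.58 × 4.603×10⁻⁴ = 2.670×10⁻⁴ mol.
Mass: 2.670×10⁻⁴ × 44.00 = 0.01175 g = 12 mg.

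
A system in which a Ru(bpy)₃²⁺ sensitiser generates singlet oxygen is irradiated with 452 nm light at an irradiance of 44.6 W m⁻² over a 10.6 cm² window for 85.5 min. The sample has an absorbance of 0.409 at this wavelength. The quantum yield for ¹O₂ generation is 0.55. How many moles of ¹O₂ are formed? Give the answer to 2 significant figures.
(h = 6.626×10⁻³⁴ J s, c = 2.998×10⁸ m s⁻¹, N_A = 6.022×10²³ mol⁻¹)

Photon energy at 452 nm: hc/λ = (6.626×10⁻³⁴)(2.998×10⁸)/(452×10⁻⁹) = 4.395×10⁻¹⁹ J.
Energy delivered: (44.6 W m⁻²)(10.6×10⁻⁴ m²)(5130 s) = 242.5 J.
Photons incident: 242.5 / 4.395×10⁻¹⁹ = 5.518×10²⁰, i.e. 5.518×10²⁰/6.022×10²³ = 9.163×10⁻⁴ mol.
Fraction absorbed: 1 − 10^(−0.409) = 0.6101.
Photons absorbed: 0.6101 × 9.163×10⁻⁴ = 5.590×10⁻⁴ mol.
Product: Φ × n_abs = 0.55 × 5.590×10⁻⁴ = 3.075×10⁻⁴ mol.

3.1×10⁻⁴ mol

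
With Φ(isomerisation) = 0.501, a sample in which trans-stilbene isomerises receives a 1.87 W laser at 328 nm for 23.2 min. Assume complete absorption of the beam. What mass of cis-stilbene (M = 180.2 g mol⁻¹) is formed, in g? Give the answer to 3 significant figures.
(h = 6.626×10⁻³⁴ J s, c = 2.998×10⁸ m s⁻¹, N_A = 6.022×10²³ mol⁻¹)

Photon energy at 328 nm: hc/λ = (6.626×10⁻³⁴)(2.998×10⁸)/(328×10⁻⁹) = 6.056×10⁻¹⁹ J.
Energy delivered: (1.87 W)(1392 s) = 2603 J.
Photons incident: 2603 / 6.056×10⁻¹⁹ = 4.298×10²¹, i.e. 4.298×10²¹/6.022×10²³ = 0.007137 mol.
Product: Φ × n_abs = 0.501 × 0.007137 = 0.003576 mol.
Mass: 0.003576 × 180.2 = 0.6444 g = 0.644 g.

0.644 g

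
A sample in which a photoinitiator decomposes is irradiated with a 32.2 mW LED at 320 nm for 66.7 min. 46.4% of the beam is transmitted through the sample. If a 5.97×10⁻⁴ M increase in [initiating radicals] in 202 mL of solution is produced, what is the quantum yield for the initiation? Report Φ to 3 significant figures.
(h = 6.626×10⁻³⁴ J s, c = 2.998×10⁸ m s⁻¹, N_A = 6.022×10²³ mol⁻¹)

Φ = 0.653

Product: (5.97×10⁻⁴ M)(0.202 L) = 1.206×10⁻⁴ mol.
Photon energy at 320 nm: hc/λ = (6.626×10⁻³⁴)(2.998×10⁸)/(320×10⁻⁹) = 6.208×10⁻¹⁹ J.
Energy delivered: (32.2 mW)(4002 s) = 128.9 J.
Photons incident: 128.9 / 6.208×10⁻¹⁹ = 2.076×10²⁰, i.e. 2.076×10²⁰/6.022×10²³ = 3.447×10⁻⁴ mol.
Fraction absorbed: 1 − 46.4/100 = 0.5360.
Photons absorbed: 0.5360 × 3.447×10⁻⁴ = 1.848×10⁻⁴ mol.
Φ = 1.206×10⁻⁴ mol / 1.848×10⁻⁴ mol photons = 0.653.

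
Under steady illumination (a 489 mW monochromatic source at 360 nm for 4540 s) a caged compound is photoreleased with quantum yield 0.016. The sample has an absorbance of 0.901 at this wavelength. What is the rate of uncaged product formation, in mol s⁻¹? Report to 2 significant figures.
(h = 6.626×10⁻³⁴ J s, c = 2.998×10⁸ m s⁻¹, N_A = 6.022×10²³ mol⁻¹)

Photon energy at 360 nm: hc/λ = (6.626×10⁻³⁴)(2.998×10⁸)/(360×10⁻⁹) = 5.518×10⁻¹⁹ J.
Energy delivered: (489 mW)(4540 s) = 2220 J.
Photons incident: 2220 / 5.518×10⁻¹⁹ = 4.023×10²¹, i.e. 4.023×10²¹/6.022×10²³ = 0.006681 mol.
Fraction absorbed: 1 − 10^(−0.901) = 0.8744.
Photons absorbed: 0.8744 × 0.006681 = 0.005842 mol.
Product formed: 0.016 × 0.005842 = 9.347×10⁻⁵ mol.
Rate: 9.347×10⁻⁵ / 4540 s = 2.1×10⁻⁸ mol s⁻¹.

2.1×10⁻⁸ mol s⁻¹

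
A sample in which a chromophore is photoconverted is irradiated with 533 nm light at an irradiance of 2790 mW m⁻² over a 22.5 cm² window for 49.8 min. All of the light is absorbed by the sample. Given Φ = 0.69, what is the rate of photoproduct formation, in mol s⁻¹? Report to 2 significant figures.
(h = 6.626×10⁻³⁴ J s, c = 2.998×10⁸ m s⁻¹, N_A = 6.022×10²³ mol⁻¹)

1.9×10⁻⁸ mol s⁻¹

Photon energy at 533 nm: hc/λ = (6.626×10⁻³⁴)(2.998×10⁸)/(533×10⁻⁹) = 3.727×10⁻¹⁹ J.
Energy delivered: (2790 mW m⁻²)(22.5×10⁻⁴ m²)(2988 s) = 18.76 J.
Photons incident: 18.76 / 3.727×10⁻¹⁹ = 5.034×10¹⁹, i.e. 5.034×10¹⁹/6.022×10²³ = 8.359×10⁻⁵ mol.
Product formed: 0.69 × 8.359×10⁻⁵ = 5.768×10⁻⁵ mol.
Rate: 5.768×10⁻⁵ / 2988 s = 1.9×10⁻⁸ mol s⁻¹.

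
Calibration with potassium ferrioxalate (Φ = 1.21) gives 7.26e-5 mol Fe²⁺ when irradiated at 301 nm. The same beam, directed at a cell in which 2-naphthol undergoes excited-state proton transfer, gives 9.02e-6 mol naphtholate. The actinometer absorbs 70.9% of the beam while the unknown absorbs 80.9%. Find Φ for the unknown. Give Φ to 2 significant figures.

Φ = 0.13

Photons absorbed by the actinometer: 7.26e-5 / 1.21 = 6.000e-5 mol.
Incident flux: 6.000e-5 / 0.709 = 8.463e-5 einstein.
Absorbed by unknown: 0.809 × 8.463e-5 = 6.847e-5 mol.
Φ(unknown) = 9.02e-6 / 6.847e-5 = 0.13.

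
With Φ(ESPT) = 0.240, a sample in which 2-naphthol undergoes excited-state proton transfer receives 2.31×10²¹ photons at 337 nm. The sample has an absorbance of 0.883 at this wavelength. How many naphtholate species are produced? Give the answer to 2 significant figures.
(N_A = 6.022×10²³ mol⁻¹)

Moles of photons: 2.31×10²¹ / 6.022×10²³ = 0.003836 mol.
Fraction absorbed: 1 − 10^(−0.883) = 0.8691.
Photons absorbed: 0.8691 × 0.003836 = 0.003334 mol.
Product: Φ × n_abs = 0.240 × 0.003334 = 8.002×10⁻⁴ mol.
As a count: 8.002×10⁻⁴ × 6.022×10²³ = 4.8×10²⁰.

4.8×10²⁰ species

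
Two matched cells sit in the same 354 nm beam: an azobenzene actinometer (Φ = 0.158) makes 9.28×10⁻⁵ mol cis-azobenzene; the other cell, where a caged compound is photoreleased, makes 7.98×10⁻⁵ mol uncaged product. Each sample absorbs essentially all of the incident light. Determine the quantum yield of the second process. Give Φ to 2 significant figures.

Photons absorbed by the actinometer: 9.28×10⁻⁵ / 0.158 = 5.873×10⁻⁴ mol.
Φ(unknown) = 7.98×10⁻⁵ / 5.873×10⁻⁴ = 0.14.

Φ = 0.14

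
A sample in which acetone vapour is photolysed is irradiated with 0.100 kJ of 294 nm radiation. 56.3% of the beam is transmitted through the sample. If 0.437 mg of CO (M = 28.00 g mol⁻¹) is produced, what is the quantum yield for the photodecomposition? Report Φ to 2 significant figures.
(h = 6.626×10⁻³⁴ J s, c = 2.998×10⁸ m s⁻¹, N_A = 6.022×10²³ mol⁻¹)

Product: 0.437 mg / 28.00 g mol⁻¹ = 1.561×10⁻⁵ mol.
Photon energy at 294 nm: hc/λ = (6.626×10⁻³⁴)(2.998×10⁸)/(294×10⁻⁹) = 6.757×10⁻¹⁹ J.
Incident energy: 0.100 kJ = 100 J.
Photons incident: 100 / 6.757×10⁻¹⁹ = 1.480×10²⁰, i.e. 1.480×10²⁰/6.022×10²³ = 2.458×10⁻⁴ mol.
Fraction absorbed: 1 − 56.3/100 = 0.4370.
Photons absorbed: 0.4370 × 2.458×10⁻⁴ = 1.074×10⁻⁴ mol.
Φ = 1.561×10⁻⁵ mol / 1.074×10⁻⁴ mol photons = 0.15.

Φ = 0.15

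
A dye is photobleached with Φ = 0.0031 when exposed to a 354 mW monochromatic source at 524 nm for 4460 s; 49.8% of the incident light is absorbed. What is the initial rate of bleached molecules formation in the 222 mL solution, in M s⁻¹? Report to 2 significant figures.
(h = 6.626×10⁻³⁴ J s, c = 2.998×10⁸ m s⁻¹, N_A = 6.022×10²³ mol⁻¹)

Photon energy at 524 nm: hc/λ = (6.626×10⁻³⁴)(2.998×10⁸)/(524×10⁻⁹) = 3.791×10⁻¹⁹ J.
Energy delivered: (354 mW)(4460 s) = 1579 J.
Photons incident: 1579 / 3.791×10⁻¹⁹ = 4.165×10²¹, i.e. 4.165×10²¹/6.022×10²³ = 0.006916 mol.
Photons absorbed: 0.498 × 0.006916 = 0.003444 mol.
Product formed: 0.0031 × 0.003444 = 1.068×10⁻⁵ mol.
Rate: 1.068×10⁻⁵ mol / (4460 s × 0.222 L) = 1.1×10⁻⁸ M s⁻¹.

1.1×10⁻⁸ M s⁻¹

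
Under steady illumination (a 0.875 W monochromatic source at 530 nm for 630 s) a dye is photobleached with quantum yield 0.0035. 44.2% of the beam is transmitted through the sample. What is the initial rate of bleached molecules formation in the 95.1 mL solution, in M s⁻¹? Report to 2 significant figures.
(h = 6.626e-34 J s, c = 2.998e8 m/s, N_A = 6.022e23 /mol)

Photon energy at 530 nm: hc/λ = (6.626e-34)(2.998e8)/(530e-9) = 3.748e-19 J.
Energy delivered: (0.875 W)(630 s) = 551.3 J.
Photons incident: 551.3 / 3.748e-19 = 1.471e21, i.e. 1.471e21/6.022e23 = 0.002443 mol.
Fraction absorbed: 1 − 44.2/100 = 0.5580.
Photons absorbed: 0.5580 × 0.002443 = 0.001363 mol.
Product formed: 0.0035 × 0.001363 = 4.771e-6 mol.
Rate: 4.771e-6 mol / (630 s × 0.0951 L) = 8.0e-8 M s⁻¹.

8.0e-8 M s⁻¹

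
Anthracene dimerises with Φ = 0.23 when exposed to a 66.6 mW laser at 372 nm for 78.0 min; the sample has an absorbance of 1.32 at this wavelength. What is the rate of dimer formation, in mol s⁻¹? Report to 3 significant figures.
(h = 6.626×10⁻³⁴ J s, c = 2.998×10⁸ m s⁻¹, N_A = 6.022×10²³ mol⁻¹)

Photon energy at 372 nm: hc/λ = (6.626×10⁻³⁴)(2.998×10⁸)/(372×10⁻⁹) = 5.340×10⁻¹⁹ J.
Energy delivered: (66.6 mW)(4680 s) = 311.7 J.
Photons incident: 311.7 / 5.340×10⁻¹⁹ = 5.837×10²⁰, i.e. 5.837×10²⁰/6.022×10²³ = 9.693×10⁻⁴ mol.
Fraction absorbed: 1 − 10^(−1.32) = 0.9521.
Photons absorbed: 0.9521 × 9.693×10⁻⁴ = 9.229×10⁻⁴ mol.
Product formed: 0.23 × 9.229×10⁻⁴ = 2.123×10⁻⁴ mol.
Rate: 2.123×10⁻⁴ / 4680 s = 4.54×10⁻⁸ mol s⁻¹.

4.54×10⁻⁸ mol s⁻¹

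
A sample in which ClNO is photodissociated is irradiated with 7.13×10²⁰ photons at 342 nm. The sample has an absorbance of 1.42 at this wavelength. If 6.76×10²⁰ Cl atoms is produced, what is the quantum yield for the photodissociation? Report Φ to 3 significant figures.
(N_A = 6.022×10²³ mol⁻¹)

Φ = 0.986

Product: 6.76×10²⁰ / 6.022×10²³ = 0.001123 mol.
Moles of photons: 7.13×10²⁰ / 6.022×10²³ = 0.001184 mol.
Fraction absorbed: 1 − 10^(−1.42) = 0.9620.
Photons absorbed: 0.9620 × 0.001184 = 0.001139 mol.
Φ = 0.001123 mol / 0.001139 mol photons = 0.986.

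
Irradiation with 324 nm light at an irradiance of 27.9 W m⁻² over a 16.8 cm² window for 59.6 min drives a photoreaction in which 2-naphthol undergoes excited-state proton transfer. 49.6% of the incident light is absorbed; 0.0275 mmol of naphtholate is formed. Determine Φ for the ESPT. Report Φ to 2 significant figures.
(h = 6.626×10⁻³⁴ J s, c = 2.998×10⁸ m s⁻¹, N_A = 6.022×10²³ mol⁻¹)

Φ = 0.12

Product: 0.0275 mmol = 2.75×10⁻⁵ mol.
Photon energy at 324 nm: hc/λ = (6.626×10⁻³⁴)(2.998×10⁸)/(324×10⁻⁹) = 6.131×10⁻¹⁹ J.
Energy delivered: (27.9 W m⁻²)(16.8×10⁻⁴ m²)(3576 s) = 167.6 J.
Photons incident: 167.6 / 6.131×10⁻¹⁹ = 2.734×10²⁰, i.e. 2.734×10²⁰/6.022×10²³ = 4.540×10⁻⁴ mol.
Photons absorbed: 0.496 × 4.540×10⁻⁴ = 2.252×10⁻⁴ mol.
Φ = 2.75×10⁻⁵ mol / 2.252×10⁻⁴ mol photons = 0.12.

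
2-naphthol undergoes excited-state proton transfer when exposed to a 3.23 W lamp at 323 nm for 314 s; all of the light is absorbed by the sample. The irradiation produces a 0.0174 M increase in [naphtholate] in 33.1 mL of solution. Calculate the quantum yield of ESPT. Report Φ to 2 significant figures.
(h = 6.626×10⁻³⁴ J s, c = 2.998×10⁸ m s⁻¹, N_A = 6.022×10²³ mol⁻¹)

Product: (0.0174 M)(0.0331 L) = 5.759×10⁻⁴ mol.
Photon energy at 323 nm: hc/λ = (6.626×10⁻³⁴)(2.998×10⁸)/(323×10⁻⁹) = 6.150×10⁻¹⁹ J.
Energy delivered: (3.23 W)(314 s) = 1014 J.
Photons incident: 1014 / 6.150×10⁻¹⁹ = 1.649×10²¹, i.e. 1.649×10²¹/6.022×10²³ = 0.002738 mol.
Φ = 5.759×10⁻⁴ mol / 0.002738 mol photons = 0.21.

Φ = 0.21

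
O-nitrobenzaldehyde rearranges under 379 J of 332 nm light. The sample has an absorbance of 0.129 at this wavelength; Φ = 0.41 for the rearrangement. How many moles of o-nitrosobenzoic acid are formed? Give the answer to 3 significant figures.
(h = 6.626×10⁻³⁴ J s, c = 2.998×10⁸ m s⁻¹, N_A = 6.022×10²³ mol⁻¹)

Photon energy at 332 nm: hc/λ = (6.626×10⁻³⁴)(2.998×10⁸)/(332×10⁻⁹) = 5.983×10⁻¹⁹ J.
Photons incident: 379 / 5.983×10⁻¹⁹ = 6.335×10²⁰, i.e. 6.335×10²⁰/6.022×10²³ = 0.001052 mol.
Fraction absorbed: 1 − 10^(−0.129) = 0.2570.
Photons absorbed: 0.2570 × 0.001052 = 2.704×10⁻⁴ mol.
Product: Φ × n_abs = 0.41 × 2.704×10⁻⁴ = 1.109×10⁻⁴ mol.

1.11×10⁻⁴ mol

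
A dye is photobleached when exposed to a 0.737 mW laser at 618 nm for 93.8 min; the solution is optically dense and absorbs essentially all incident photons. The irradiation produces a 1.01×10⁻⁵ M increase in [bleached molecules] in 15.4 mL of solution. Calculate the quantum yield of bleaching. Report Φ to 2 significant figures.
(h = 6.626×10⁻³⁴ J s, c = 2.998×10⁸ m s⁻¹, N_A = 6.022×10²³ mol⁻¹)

Φ = 0.0073

Product: (1.01×10⁻⁵ M)(0.0154 L) = 1.555×10⁻⁷ mol.
Photon energy at 618 nm: hc/λ = (6.626×10⁻³⁴)(2.998×10⁸)/(618×10⁻⁹) = 3.214×10⁻¹⁹ J.
Energy delivered: (0.737 mW)(5628 s) = 4.148 J.
Photons incident: 4.148 / 3.214×10⁻¹⁹ = 1.291×10¹⁹, i.e. 1.291×10¹⁹/6.022×10²³ = 2.144×10⁻⁵ mol.
Φ = 1.555×10⁻⁷ mol / 2.144×10⁻⁵ mol photons = 0.0073.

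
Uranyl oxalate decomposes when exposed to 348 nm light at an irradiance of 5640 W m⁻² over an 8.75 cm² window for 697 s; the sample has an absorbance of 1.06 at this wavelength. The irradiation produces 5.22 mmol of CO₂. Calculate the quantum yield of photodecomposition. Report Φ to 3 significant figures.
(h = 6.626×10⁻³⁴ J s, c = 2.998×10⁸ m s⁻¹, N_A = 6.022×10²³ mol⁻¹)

Φ = 0.571

Product: 5.22 mmol = 0.00522 mol.
Photon energy at 348 nm: hc/λ = (6.626×10⁻³⁴)(2.998×10⁸)/(348×10⁻⁹) = 5.708×10⁻¹⁹ J.
Energy delivered: (5640 W m⁻²)(8.75×10⁻⁴ m²)(697 s) = 3440 J.
Photons incident: 3440 / 5.708×10⁻¹⁹ = 6.027×10²¹, i.e. 6.027×10²¹/6.022×10²³ = 0.01001 mol.
Fraction absorbed: 1 − 10^(−1.06) = 0.9129.
Photons absorbed: 0.9129 × 0.01001 = 0.009138 mol.
Φ = 0.00522 mol / 0.009138 mol photons = 0.571.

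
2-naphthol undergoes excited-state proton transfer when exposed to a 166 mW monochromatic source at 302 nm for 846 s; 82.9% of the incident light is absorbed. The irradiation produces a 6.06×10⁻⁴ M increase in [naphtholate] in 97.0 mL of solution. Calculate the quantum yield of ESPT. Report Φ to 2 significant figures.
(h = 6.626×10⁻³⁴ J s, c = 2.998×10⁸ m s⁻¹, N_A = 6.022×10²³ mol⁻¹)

Product: (6.06×10⁻⁴ M)(0.097 L) = 5.878×10⁻⁵ mol.
Photon energy at 302 nm: hc/λ = (6.626×10⁻³⁴)(2.998×10⁸)/(302×10⁻⁹) = 6.578×10⁻¹⁹ J.
Energy delivered: (166 mW)(846 s) = 140.4 J.
Photons incident: 140.4 / 6.578×10⁻¹⁹ = 2.134×10²⁰, i.e. 2.134×10²⁰/6.022×10²³ = 3.544×10⁻⁴ mol.
Photons absorbed: 0.829 × 3.544×10⁻⁴ = 2.938×10⁻⁴ mol.
Φ = 5.878×10⁻⁵ mol / 2.938×10⁻⁴ mol photons = 0.20.

Φ = 0.20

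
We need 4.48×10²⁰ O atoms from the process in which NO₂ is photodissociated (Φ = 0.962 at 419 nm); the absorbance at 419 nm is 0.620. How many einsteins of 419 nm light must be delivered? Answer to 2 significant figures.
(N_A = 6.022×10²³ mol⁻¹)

Product: 4.48×10²⁰ / 6.022×10²³ = 7.439×10⁻⁴ mol.
Photons that must be absorbed: 7.439×10⁻⁴ / 0.962 = 7.733×10⁻⁴ mol.
Fraction absorbed: 1 − 10^(−0.620) = 0.7601.
Incident photons needed: 7.733×10⁻⁴ / 0.7601 = 0.001017 mol.

0.0010 einstein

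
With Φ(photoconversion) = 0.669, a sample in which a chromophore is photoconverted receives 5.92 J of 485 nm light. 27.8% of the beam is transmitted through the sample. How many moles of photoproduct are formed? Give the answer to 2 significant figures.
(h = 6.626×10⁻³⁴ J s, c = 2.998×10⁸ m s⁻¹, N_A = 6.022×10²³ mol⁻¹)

Photon energy at 485 nm: hc/λ = (6.626×10⁻³⁴)(2.998×10⁸)/(485×10⁻⁹) = 4.096×10⁻¹⁹ J.
Photons incident: 5.92 / 4.096×10⁻¹⁹ = 1.445×10¹⁹, i.e. 1.445×10¹⁹/6.022×10²³ = 2.400×10⁻⁵ mol.
Fraction absorbed: 1 − 27.8/100 = 0.7220.
Photons absorbed: 0.7220 × 2.400×10⁻⁵ = 1.733×10⁻⁵ mol.
Product: Φ × n_abs = 0.669 × 1.733×10⁻⁵ = 1.159×10⁻⁵ mol.

1.2×10⁻⁵ mol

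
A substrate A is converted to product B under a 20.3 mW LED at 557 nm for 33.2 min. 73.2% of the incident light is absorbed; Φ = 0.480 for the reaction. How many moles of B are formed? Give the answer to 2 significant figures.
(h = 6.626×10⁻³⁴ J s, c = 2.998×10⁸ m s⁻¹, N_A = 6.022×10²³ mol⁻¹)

Photon energy at 557 nm: hc/λ = (6.626×10⁻³⁴)(2.998×10⁸)/(557×10⁻⁹) = 3.566×10⁻¹⁹ J.
Energy delivered: (20.3 mW)(1992 s) = 40.44 J.
Photons incident: 40.44 / 3.566×10⁻¹⁹ = 1.134×10²⁰, i.e. 1.134×10²⁰/6.022×10²³ = 1.883×10⁻⁴ mol.
Photons absorbed: 0.732 × 1.883×10⁻⁴ = 1.378×10⁻⁴ mol.
Product: Φ × n_abs = 0.480 × 1.378×10⁻⁴ = 6.614×10⁻⁵ mol.

6.6×10⁻⁵ mol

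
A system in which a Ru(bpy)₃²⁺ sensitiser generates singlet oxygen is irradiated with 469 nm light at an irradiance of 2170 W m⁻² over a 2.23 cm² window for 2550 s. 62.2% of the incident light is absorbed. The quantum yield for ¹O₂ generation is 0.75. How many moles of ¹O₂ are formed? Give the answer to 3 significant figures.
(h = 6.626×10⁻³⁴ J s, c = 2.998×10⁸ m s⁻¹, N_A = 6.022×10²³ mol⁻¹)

Photon energy at 469 nm: hc/λ = (6.626×10⁻³⁴)(2.998×10⁸)/(469×10⁻⁹) = 4.236×10⁻¹⁹ J.
Energy delivered: (2170 W m⁻²)(2.23×10⁻⁴ m²)(2550 s) = 1234 J.
Photons incident: 1234 / 4.236×10⁻¹⁹ = 2.913×10²¹, i.e. 2.913×10²¹/6.022×10²³ = 0.004837 mol.
Photons absorbed: 0.622 × 0.004837 = 0.003009 mol.
Product: Φ × n_abs = 0.75 × 0.003009 = 0.002257 mol.

0.00226 mol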